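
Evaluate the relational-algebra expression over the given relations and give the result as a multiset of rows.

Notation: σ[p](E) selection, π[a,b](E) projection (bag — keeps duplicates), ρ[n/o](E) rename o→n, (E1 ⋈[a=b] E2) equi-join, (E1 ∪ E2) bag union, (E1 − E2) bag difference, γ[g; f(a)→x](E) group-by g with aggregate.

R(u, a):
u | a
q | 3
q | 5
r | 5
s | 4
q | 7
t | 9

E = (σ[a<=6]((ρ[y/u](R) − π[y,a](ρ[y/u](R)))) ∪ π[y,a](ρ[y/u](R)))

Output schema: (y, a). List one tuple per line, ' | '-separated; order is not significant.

Subexpression sizes:
  R → 6
  ρ[y/u](R) → 6
  R → 6
  ρ[y/u](R) → 6
  π[y,a](ρ[y/u](R)) → 6
  (ρ[y/u](R) − π[y,a](ρ[y/u](R))) → 0
  σ[a<=6]((ρ[y/u](R) − π[y,a](ρ[y/u](R)))) → 0
  R → 6
  ρ[y/u](R) → 6
  π[y,a](ρ[y/u](R)) → 6
  (σ[a<=6]((ρ[y/u](R) − π[y,a](ρ[y/u](R)))) ∪ π[y,a](ρ[y/u](R))) → 6

== RESULT ==
y | a
q | 3
q | 5
q | 7
r | 5
s | 4
t | 9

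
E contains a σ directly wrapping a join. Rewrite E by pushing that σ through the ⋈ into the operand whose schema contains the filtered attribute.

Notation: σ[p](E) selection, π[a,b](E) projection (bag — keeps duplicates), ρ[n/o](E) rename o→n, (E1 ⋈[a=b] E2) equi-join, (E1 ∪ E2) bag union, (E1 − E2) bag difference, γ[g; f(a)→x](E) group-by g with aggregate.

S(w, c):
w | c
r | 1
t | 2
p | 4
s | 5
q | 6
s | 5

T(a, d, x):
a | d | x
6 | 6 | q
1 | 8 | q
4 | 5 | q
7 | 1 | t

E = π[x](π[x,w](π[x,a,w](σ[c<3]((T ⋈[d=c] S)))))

σ filters on c, owned by the right side.
E' = π[x](π[x,w](π[x,a,w]((T ⋈[d=c] σ[c<3](S)))))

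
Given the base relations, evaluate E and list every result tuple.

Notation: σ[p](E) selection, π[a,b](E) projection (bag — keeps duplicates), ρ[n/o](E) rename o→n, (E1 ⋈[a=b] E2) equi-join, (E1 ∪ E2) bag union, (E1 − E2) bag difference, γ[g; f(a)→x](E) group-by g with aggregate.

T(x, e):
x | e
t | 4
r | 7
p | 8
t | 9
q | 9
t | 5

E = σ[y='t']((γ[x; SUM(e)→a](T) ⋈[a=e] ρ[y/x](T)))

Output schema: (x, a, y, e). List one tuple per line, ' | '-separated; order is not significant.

Per-node cardinality:
  T → 6
  γ[x; SUM(e)→a](T) → 4
  T → 6
  ρ[y/x](T) → 6
  (γ[x; SUM(e)→a](T) ⋈[a=e] ρ[y/x](T)) → 4
  σ[y='t']((γ[x; SUM(e)→a](T) ⋈[a=e] ρ[y/x](T))) → 1

== RESULT ==
x | a | y | e
q | 9 | t | 9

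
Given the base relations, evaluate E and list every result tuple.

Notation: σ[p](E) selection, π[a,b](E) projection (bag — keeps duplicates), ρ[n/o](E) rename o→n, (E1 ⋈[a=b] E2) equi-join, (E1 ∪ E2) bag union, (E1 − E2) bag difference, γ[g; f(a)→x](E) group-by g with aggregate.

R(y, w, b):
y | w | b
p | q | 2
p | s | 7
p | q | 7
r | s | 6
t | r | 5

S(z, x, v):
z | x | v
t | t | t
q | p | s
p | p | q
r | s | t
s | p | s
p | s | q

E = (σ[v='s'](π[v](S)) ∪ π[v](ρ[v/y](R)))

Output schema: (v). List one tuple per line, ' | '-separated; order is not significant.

Subexpression sizes:
  S → 6
  π[v](S) → 6
  σ[v='s'](π[v](S)) → 2
  R → 5
  ρ[v/y](R) → 5
  π[v](ρ[v/y](R)) → 5
  (σ[v='s'](π[v](S)) ∪ π[v](ρ[v/y](R))) → 7

== RESULT ==
v
p
p
p
r
s
s
t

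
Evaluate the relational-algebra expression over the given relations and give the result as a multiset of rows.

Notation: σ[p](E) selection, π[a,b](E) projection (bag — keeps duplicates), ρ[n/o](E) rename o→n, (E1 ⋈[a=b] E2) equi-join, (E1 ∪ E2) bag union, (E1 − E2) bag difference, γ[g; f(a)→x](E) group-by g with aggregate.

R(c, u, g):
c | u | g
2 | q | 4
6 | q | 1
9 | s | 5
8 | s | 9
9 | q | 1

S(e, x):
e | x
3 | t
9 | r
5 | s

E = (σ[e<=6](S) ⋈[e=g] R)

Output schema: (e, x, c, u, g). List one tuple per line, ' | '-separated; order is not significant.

Per-node cardinality:
  S → 3
  σ[e<=6](S) → 2
  R → 5
  (σ[e<=6](S) ⋈[e=g] R) → 1

== RESULT ==
e | x | c | u | g
5 | s | 9 | s | 5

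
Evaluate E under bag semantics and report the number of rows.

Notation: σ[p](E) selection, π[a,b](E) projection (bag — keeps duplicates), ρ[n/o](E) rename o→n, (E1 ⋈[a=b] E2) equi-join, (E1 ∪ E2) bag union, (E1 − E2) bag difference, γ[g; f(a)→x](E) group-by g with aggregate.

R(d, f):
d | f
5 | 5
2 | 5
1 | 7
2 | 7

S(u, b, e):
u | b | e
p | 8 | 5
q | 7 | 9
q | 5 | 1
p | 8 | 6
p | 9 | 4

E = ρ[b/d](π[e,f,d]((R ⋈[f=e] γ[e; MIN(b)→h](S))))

Subexpression sizes:
  R → 4
  S → 5
  γ[e; MIN(b)→h](S) → 5
  (R ⋈[f=e] γ[e; MIN(b)→h](S)) → 2
  π[e,f,d]((R ⋈[f=e] γ[e; MIN(b)→h](S))) → 2
  ρ[b/d](π[e,f,d]((R ⋈[f=e] γ[e; MIN(b)→h](S)))) → 2

|E| = 2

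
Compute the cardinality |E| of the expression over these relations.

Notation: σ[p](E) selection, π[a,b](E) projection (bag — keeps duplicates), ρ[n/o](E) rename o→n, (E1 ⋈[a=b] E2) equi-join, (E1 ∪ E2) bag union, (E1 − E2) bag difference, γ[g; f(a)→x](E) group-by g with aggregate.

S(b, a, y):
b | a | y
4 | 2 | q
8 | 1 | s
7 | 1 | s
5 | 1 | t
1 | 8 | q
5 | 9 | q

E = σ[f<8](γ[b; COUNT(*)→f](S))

Per-node cardinality:
  S → 6
  γ[b; COUNT(*)→f](S) → 5
  σ[f<8](γ[b; COUNT(*)→f](S)) → 5

|E| = 5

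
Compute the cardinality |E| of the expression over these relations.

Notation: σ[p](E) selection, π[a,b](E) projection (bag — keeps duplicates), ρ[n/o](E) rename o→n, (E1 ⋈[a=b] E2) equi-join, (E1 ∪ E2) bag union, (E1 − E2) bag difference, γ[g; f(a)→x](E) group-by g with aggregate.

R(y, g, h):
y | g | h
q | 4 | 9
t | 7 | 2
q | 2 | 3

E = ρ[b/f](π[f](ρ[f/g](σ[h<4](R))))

Per-node cardinality:
  R → 3
  σ[h<4](R) → 2
  ρ[f/g](σ[h<4](R)) → 2
  π[f](ρ[f/g](σ[h<4](R))) → 2
  ρ[b/f](π[f](ρ[f/g](σ[h<4](R)))) → 2

|E| = 2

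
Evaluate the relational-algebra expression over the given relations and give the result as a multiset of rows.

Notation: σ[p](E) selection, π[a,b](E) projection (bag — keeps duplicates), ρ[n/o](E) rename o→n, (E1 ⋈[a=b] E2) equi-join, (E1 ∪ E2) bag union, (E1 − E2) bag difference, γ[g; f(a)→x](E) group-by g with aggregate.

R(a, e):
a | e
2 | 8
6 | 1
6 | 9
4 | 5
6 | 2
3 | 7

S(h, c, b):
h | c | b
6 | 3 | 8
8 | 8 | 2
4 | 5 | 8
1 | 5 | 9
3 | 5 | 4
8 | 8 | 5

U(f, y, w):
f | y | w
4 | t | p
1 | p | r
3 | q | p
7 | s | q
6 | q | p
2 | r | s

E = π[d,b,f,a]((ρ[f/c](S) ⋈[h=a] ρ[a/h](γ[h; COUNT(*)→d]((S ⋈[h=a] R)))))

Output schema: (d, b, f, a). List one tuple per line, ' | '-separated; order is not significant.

Per-node cardinality:
  S → 6
  ρ[f/c](S) → 6
  S → 6
  R → 6
  (S ⋈[h=a] R) → 5
  γ[h; COUNT(*)→d]((S ⋈[h=a] R)) → 3
  ρ[a/h](γ[h; COUNT(*)→d]((S ⋈[h=a] R))) → 3
  (ρ[f/c](S) ⋈[h=a] ρ[a/h](γ[h; COUNT(*)→d]((S ⋈[h=a] R)))) → 3
  π[d,b,f,a]((ρ[f/c](S) ⋈[h=a] ρ[a/h](γ[h; COUNT(*)→d]((S ⋈[h=a] R))))) → 3

== RESULT ==
d | b | f | a
1 | 4 | 5 | 3
1 | 8 | 5 | 4
3 | 8 | 3 | 6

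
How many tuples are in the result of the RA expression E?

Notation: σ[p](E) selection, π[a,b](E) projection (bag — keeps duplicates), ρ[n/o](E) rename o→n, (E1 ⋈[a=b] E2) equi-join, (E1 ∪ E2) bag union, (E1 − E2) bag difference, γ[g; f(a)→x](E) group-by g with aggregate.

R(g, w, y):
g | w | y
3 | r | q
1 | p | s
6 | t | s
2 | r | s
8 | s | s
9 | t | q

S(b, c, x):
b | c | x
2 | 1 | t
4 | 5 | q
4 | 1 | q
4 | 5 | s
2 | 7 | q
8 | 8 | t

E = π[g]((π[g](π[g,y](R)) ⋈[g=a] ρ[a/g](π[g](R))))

Row counts bottom-up:
  R → 6
  π[g,y](R) → 6
  π[g](π[g,y](R)) → 6
  R → 6
  π[g](R) → 6
  ρ[a/g](π[g](R)) → 6
  (π[g](π[g,y](R)) ⋈[g=a] ρ[a/g](π[g](R))) → 6
  π[g]((π[g](π[g,y](R)) ⋈[g=a] ρ[a/g](π[g](R)))) → 6

|E| = 6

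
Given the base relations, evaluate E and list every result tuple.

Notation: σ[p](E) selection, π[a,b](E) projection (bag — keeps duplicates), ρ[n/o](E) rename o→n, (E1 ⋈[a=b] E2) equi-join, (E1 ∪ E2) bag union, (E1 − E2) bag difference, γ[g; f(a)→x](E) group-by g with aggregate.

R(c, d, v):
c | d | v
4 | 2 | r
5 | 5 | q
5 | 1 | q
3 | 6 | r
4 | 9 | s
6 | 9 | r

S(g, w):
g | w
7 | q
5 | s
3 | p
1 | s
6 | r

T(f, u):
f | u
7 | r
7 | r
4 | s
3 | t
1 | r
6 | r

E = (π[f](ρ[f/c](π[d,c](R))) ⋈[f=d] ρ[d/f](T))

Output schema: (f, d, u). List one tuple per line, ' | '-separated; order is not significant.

Per-node cardinality:
  R → 6
  π[d,c](R) → 6
  ρ[f/c](π[d,c](R)) → 6
  π[f](ρ[f/c](π[d,c](R))) → 6
  T → 6
  ρ[d/f](T) → 6
  (π[f](ρ[f/c](π[d,c](R))) ⋈[f=d] ρ[d/f](T)) → 4

== RESULT ==
f | d | u
3 | 3 | t
4 | 4 | s
4 | 4 | s
6 | 6 | r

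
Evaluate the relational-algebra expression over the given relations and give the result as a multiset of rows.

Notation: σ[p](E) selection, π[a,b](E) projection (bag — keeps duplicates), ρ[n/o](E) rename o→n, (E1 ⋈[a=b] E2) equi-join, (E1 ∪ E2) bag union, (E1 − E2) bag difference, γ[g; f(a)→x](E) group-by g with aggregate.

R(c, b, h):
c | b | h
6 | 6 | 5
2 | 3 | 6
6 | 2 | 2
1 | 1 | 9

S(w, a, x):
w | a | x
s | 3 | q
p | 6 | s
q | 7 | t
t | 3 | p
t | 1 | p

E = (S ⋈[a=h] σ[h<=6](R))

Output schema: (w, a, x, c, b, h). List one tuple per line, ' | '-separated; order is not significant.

Per-node cardinality:
  S → 5
  R → 4
  σ[h<=6](R) → 3
  (S ⋈[a=h] σ[h<=6](R)) → 1

== RESULT ==
w | a | x | c | b | h
p | 6 | s | 2 | 3 | 6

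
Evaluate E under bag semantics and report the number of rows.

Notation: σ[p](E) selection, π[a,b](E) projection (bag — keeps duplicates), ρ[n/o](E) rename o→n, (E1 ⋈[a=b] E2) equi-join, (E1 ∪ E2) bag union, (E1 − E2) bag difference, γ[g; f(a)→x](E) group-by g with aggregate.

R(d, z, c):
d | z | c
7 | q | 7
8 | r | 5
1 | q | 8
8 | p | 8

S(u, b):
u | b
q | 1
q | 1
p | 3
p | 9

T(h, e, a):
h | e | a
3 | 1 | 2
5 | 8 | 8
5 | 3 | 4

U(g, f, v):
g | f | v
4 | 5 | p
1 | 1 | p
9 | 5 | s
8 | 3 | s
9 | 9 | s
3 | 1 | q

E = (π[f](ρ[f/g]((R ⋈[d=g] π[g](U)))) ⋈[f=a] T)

Stepwise |·|:
  R → 4
  U → 6
  π[g](U) → 6
  (R ⋈[d=g] π[g](U)) → 3
  ρ[f/g]((R ⋈[d=g] π[g](U))) → 3
  π[f](ρ[f/g]((R ⋈[d=g] π[g](U)))) → 3
  T → 3
  (π[f](ρ[f/g]((R ⋈[d=g] π[g](U)))) ⋈[f=a] T) → 2

|E| = 2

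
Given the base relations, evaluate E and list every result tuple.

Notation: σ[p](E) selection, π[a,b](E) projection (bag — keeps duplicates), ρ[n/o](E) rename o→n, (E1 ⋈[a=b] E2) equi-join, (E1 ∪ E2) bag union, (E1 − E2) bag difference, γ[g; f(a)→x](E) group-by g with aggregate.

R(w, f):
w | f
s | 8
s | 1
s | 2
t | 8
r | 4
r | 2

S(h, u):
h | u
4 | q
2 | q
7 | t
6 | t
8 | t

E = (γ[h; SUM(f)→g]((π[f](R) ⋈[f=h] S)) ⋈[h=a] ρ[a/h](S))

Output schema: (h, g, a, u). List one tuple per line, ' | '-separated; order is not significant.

Stepwise |·|:
  R → 6
  π[f](R) → 6
  S → 5
  (π[f](R) ⋈[f=h] S) → 5
  γ[h; SUM(f)→g]((π[f](R) ⋈[f=h] S)) → 3
  S → 5
  ρ[a/h](S) → 5
  (γ[h; SUM(f)→g]((π[f](R) ⋈[f=h] S)) ⋈[h=a] ρ[a/h](S)) → 3

== RESULT ==
h | g | a | u
2 | 4 | 2 | q
4 | 4 | 4 | q
8 | 16 | 8 | t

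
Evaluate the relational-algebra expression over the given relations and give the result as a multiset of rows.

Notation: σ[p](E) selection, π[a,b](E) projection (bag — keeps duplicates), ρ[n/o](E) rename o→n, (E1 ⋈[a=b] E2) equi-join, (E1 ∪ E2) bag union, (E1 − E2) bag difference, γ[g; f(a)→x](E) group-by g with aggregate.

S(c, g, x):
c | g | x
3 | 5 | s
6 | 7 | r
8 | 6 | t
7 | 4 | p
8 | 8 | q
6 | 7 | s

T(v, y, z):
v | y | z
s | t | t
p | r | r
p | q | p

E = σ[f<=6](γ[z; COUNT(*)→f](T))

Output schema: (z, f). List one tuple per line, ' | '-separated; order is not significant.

Per-node cardinality:
  T → 3
  γ[z; COUNT(*)→f](T) → 3
  σ[f<=6](γ[z; COUNT(*)→f](T)) → 3

== RESULT ==
z | f
p | 1
r | 1
t | 1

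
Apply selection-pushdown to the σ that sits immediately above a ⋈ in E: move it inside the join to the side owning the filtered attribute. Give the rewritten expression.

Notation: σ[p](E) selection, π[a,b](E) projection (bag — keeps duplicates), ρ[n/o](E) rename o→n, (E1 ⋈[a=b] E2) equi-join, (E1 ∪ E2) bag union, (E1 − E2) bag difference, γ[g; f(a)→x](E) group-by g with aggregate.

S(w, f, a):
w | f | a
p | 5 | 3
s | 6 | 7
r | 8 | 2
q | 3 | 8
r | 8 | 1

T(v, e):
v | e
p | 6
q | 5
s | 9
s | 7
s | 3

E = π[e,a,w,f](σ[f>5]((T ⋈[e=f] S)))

σ filters on f, owned by the right side.
E' = π[e,a,w,f]((T ⋈[e=f] σ[f>5](S)))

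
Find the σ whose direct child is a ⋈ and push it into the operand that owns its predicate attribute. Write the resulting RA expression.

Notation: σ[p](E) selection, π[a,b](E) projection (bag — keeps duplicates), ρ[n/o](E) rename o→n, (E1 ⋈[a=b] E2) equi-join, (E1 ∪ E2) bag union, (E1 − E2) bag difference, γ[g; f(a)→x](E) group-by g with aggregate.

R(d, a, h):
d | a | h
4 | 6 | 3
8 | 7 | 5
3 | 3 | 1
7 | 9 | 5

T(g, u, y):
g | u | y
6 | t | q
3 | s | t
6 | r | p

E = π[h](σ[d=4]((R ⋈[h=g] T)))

σ filters on d, owned by the left side.
E' = π[h]((σ[d=4](R) ⋈[h=g] T))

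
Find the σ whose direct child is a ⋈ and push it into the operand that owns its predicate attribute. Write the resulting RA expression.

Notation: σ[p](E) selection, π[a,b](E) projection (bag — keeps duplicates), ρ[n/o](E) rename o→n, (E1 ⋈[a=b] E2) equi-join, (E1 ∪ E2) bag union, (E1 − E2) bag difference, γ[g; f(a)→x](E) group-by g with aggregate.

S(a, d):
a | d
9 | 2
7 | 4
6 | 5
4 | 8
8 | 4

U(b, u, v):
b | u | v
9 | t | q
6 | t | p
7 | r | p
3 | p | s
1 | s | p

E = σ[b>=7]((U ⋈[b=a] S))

σ filters on b, owned by the left side.
E' = (σ[b>=7](U) ⋈[b=a] S)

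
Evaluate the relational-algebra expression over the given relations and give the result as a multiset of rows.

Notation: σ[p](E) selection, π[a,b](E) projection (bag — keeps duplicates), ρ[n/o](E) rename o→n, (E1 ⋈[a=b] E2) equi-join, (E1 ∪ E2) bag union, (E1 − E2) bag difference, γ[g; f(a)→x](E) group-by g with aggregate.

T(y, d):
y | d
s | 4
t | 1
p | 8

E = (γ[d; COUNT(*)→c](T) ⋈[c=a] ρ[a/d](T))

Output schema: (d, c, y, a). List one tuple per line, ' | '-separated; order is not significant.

Stepwise |·|:
  T → 3
  γ[d; COUNT(*)→c](T) → 3
  T → 3
  ρ[a/d](T) → 3
  (γ[d; COUNT(*)→c](T) ⋈[c=a] ρ[a/d](T)) → 3

== RESULT ==
d | c | y | a
1 | 1 | t | 1
4 | 1 | t | 1
8 | 1 | t | 1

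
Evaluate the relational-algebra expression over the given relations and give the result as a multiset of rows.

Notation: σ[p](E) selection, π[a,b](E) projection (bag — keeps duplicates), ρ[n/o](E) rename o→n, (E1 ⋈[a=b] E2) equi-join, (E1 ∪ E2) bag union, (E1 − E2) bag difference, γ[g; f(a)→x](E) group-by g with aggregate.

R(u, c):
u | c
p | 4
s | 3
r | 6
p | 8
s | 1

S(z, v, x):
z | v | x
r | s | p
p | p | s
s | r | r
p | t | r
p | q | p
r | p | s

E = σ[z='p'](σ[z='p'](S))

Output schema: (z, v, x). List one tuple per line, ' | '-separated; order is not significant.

Stepwise |·|:
  S → 6
  σ[z='p'](S) → 3
  σ[z='p'](σ[z='p'](S)) → 3

== RESULT ==
z | v | x
p | p | s
p | q | p
p | t | r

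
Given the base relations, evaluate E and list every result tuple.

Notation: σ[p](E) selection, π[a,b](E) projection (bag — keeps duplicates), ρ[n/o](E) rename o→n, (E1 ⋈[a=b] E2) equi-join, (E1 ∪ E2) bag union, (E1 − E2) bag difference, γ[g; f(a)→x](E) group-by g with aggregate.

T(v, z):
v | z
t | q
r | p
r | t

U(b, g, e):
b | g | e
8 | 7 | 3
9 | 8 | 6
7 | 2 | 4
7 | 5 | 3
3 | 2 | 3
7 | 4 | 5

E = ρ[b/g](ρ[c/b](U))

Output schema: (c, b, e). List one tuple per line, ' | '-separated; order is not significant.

Subexpression sizes:
  U → 6
  ρ[c/b](U) → 6
  ρ[b/g](ρ[c/b](U)) → 6

== RESULT ==
c | b | e
3 | 2 | 3
7 | 2 | 4
7 | 4 | 5
7 | 5 | 3
8 | 7 | 3
9 | 8 | 6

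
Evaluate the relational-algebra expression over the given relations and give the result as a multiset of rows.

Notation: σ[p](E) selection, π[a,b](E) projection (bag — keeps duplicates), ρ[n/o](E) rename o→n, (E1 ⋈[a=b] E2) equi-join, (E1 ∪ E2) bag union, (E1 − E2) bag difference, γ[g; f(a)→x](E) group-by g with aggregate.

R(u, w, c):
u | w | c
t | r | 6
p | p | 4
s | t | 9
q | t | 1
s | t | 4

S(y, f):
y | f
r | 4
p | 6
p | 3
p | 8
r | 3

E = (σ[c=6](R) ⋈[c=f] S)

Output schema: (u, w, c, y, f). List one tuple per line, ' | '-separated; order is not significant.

Per-node cardinality:
  R → 5
  σ[c=6](R) → 1
  S → 5
  (σ[c=6](R) ⋈[c=f] S) → 1

== RESULT ==
u | w | c | y | f
t | r | 6 | p | 6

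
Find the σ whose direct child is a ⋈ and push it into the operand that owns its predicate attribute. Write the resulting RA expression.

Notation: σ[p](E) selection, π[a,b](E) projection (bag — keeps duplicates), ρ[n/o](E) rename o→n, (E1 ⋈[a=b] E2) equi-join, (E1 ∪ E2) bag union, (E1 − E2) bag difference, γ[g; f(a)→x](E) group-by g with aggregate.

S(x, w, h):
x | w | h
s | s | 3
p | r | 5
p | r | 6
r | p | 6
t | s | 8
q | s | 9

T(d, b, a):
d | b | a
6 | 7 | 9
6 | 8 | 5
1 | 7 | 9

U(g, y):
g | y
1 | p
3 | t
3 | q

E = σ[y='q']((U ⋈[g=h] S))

σ filters on y, owned by the left side.
E' = (σ[y='q'](U) ⋈[g=h] S)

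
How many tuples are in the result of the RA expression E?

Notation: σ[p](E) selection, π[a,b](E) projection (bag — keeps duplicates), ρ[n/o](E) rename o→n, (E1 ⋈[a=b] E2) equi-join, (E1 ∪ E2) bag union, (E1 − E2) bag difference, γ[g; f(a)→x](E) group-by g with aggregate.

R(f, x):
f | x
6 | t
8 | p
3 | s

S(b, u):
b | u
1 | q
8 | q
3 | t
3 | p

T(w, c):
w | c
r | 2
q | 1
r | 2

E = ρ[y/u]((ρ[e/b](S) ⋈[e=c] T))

Per-node cardinality:
  S → 4
  ρ[e/b](S) → 4
  T → 3
  (ρ[e/b](S) ⋈[e=c] T) → 1
  ρ[y/u]((ρ[e/b](S) ⋈[e=c] T)) → 1

|E| = 1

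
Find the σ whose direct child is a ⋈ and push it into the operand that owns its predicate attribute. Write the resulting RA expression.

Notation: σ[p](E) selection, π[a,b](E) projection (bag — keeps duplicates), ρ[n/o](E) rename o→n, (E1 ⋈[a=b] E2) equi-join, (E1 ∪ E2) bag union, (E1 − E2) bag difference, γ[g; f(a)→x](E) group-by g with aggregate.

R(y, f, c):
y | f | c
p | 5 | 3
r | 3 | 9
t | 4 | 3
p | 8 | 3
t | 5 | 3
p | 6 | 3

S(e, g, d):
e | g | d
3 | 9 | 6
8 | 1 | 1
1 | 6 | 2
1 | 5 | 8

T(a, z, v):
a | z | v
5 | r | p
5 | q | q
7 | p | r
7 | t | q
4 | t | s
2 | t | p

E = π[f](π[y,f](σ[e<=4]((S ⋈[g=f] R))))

σ filters on e, owned by the left side.
E' = π[f](π[y,f]((σ[e<=4](S) ⋈[g=f] R)))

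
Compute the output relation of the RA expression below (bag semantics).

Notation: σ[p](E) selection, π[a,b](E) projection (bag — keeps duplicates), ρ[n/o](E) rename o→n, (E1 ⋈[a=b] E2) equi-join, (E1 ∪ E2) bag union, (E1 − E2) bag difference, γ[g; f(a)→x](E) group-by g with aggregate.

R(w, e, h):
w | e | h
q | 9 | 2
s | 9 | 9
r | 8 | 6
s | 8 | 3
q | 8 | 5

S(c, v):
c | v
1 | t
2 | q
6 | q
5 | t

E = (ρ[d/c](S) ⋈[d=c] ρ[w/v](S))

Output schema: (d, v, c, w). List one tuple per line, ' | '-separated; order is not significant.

Stepwise |·|:
  S → 4
  ρ[d/c](S) → 4
  S → 4
  ρ[w/v](S) → 4
  (ρ[d/c](S) ⋈[d=c] ρ[w/v](S)) → 4

== RESULT ==
d | v | c | w
1 | t | 1 | t
2 | q | 2 | q
5 | t | 5 | t
6 | q | 6 | q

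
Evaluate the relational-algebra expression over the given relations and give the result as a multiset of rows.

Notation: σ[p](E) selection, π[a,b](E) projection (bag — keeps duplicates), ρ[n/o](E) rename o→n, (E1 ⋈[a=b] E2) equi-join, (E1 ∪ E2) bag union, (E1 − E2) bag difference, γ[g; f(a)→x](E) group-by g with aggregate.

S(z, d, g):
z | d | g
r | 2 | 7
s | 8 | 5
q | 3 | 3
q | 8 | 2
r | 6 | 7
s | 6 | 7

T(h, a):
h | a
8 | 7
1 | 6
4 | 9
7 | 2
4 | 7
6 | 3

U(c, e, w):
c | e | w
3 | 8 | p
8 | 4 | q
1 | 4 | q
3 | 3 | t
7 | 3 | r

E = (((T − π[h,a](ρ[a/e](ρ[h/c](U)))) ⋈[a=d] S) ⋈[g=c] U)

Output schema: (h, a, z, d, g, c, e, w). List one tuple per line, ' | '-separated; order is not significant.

Row counts bottom-up:
  T → 6
  U → 5
  ρ[h/c](U) → 5
  ρ[a/e](ρ[h/c](U)) → 5
  π[h,a](ρ[a/e](ρ[h/c](U))) → 5
  (T − π[h,a](ρ[a/e](ρ[h/c](U)))) → 6
  S → 6
  ((T − π[h,a](ρ[a/e](ρ[h/c](U)))) ⋈[a=d] S) → 4
  U → 5
  (((T − π[h,a](ρ[a/e](ρ[h/c](U)))) ⋈[a=d] S) ⋈[g=c] U) → 5

== RESULT ==
h | a | z | d | g | c | e | w
1 | 6 | r | 6 | 7 | 7 | 3 | r
1 | 6 | s | 6 | 7 | 7 | 3 | r
6 | 3 | q | 3 | 3 | 3 | 3 | t
6 | 3 | q | 3 | 3 | 3 | 8 | p
7 | 2 | r | 2 | 7 | 7 | 3 | r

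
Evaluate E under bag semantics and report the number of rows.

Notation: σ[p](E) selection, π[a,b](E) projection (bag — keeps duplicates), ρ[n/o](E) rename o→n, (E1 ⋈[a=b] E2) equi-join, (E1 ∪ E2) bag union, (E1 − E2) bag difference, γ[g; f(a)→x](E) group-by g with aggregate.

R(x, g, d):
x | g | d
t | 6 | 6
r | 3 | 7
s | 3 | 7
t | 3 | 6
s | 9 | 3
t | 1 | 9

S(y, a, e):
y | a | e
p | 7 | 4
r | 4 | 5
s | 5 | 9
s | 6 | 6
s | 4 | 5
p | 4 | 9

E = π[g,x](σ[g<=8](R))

Row counts bottom-up:
  R → 6
  σ[g<=8](R) → 5
  π[g,x](σ[g<=8](R)) → 5

|E| = 5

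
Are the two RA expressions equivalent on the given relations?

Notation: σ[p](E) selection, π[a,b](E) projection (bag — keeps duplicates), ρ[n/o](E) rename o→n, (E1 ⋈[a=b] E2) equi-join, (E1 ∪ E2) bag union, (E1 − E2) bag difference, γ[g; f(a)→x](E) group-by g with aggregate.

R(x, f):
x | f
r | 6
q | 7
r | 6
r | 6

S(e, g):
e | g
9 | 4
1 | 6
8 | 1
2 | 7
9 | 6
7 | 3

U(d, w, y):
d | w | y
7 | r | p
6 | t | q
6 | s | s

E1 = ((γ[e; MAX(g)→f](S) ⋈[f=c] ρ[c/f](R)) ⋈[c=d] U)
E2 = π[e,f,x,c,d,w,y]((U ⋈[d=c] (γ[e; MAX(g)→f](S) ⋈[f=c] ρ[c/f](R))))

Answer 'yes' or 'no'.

E1 row counts bottom-up:
  S → 6
  γ[e; MAX(g)→f](S) → 5
  R → 4
  ρ[c/f](R) → 4
  (γ[e; MAX(g)→f](S) ⋈[f=c] ρ[c/f](R)) → 7
  U → 3
  ((γ[e; MAX(g)→f](S) ⋈[f=c] ρ[c/f](R)) ⋈[c=d] U) → 13
E2 row counts bottom-up:
  U → 3
  S → 6
  γ[e; MAX(g)→f](S) → 5
  R → 4
  ρ[c/f](R) → 4
  (γ[e; MAX(g)→f](S) ⋈[f=c] ρ[c/f](R)) → 7
  (U ⋈[d=c] (γ[e; MAX(g)→f](S) ⋈[f=c] ρ[c/f](R))) → 13
  π[e,f,x,c,d,w,y]((U ⋈[d=c] (γ[e; MAX(g)→f](S) ⋈[f=c] ρ[c/f](R)))) → 13

E1 and E2 produce the same multiset:
e | f | x | c | d | w | y
1 | 6 | r | 6 | 6 | s | s
1 | 6 | r | 6 | 6 | s | s
1 | 6 | r | 6 | 6 | s | s
1 | 6 | r | 6 | 6 | t | q
1 | 6 | r | 6 | 6 | t | q
1 | 6 | r | 6 | 6 | t | q
2 | 7 | q | 7 | 7 | r | p
9 | 6 | r | 6 | 6 | s | s
9 | 6 | r | 6 | 6 | s | s
9 | 6 | r | 6 | 6 | s | s
9 | 6 | r | 6 | 6 | t | q
9 | 6 | r | 6 | 6 | t | q
9 | 6 | r | 6 | 6 | t | q

yes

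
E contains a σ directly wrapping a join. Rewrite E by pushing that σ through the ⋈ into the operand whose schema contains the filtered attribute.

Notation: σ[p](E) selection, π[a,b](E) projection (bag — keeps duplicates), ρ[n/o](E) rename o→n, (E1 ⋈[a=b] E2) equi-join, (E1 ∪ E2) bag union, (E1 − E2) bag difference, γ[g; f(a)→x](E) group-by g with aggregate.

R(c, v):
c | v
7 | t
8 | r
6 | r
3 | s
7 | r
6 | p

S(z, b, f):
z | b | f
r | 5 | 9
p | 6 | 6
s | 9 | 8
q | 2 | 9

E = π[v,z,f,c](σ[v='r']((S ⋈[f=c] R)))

σ filters on v, owned by the right side.
E' = π[v,z,f,c]((S ⋈[f=c] σ[v='r'](R)))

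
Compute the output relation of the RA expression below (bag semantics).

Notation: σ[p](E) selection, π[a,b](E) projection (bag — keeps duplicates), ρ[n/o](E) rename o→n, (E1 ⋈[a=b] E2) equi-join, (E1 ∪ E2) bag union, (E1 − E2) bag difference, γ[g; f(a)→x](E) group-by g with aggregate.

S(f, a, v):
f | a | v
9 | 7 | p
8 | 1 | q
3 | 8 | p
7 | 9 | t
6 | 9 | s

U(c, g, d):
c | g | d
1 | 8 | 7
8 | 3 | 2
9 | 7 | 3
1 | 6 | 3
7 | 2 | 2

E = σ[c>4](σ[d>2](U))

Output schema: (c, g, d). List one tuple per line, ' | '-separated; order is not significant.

Per-node cardinality:
  U → 5
  σ[d>2](U) → 3
  σ[c>4](σ[d>2](U)) → 1

== RESULT ==
c | g | d
9 | 7 | 3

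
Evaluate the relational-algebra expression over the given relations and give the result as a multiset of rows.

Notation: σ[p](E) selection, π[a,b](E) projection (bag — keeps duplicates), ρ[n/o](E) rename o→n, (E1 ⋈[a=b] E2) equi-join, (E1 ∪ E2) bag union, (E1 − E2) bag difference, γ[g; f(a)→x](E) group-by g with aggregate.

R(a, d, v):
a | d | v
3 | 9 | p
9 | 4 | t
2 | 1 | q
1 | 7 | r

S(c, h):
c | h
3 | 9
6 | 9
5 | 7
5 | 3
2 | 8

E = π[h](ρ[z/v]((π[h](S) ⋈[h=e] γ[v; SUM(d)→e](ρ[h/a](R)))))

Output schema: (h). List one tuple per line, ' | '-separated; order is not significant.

Per-node cardinality:
  S → 5
  π[h](S) → 5
  R → 4
  ρ[h/a](R) → 4
  γ[v; SUM(d)→e](ρ[h/a](R)) → 4
  (π[h](S) ⋈[h=e] γ[v; SUM(d)→e](ρ[h/a](R))) → 3
  ρ[z/v]((π[h](S) ⋈[h=e] γ[v; SUM(d)→e](ρ[h/a](R)))) → 3
  π[h](ρ[z/v]((π[h](S) ⋈[h=e] γ[v; SUM(d)→e](ρ[h/a](R))))) → 3

== RESULT ==
h
7
9
9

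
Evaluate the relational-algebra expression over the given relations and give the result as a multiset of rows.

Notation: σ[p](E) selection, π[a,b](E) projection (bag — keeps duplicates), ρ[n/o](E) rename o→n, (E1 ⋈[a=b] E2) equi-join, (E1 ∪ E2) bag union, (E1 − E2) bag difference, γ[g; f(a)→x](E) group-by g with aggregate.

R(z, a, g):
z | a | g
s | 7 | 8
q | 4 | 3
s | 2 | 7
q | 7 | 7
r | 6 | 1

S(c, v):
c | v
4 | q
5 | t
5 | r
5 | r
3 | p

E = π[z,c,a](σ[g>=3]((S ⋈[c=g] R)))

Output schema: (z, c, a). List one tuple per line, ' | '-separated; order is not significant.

Per-node cardinality:
  S → 5
  R → 5
  (S ⋈[c=g] R) → 1
  σ[g>=3]((S ⋈[c=g] R)) → 1
  π[z,c,a](σ[g>=3]((S ⋈[c=g] R))) → 1

== RESULT ==
z | c | a
q | 3 | 4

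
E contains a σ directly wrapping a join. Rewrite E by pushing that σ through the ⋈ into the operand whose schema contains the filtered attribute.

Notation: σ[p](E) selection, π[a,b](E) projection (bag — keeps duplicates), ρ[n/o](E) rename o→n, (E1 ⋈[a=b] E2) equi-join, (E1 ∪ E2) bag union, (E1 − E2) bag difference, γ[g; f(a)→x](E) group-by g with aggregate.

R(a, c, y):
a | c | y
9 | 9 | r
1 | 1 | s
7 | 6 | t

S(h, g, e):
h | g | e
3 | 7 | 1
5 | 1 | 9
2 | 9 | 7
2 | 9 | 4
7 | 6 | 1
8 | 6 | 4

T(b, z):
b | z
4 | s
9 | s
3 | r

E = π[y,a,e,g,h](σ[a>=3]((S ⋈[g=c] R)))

σ filters on a, owned by the right side.
E' = π[y,a,e,g,h]((S ⋈[g=c] σ[a>=3](R)))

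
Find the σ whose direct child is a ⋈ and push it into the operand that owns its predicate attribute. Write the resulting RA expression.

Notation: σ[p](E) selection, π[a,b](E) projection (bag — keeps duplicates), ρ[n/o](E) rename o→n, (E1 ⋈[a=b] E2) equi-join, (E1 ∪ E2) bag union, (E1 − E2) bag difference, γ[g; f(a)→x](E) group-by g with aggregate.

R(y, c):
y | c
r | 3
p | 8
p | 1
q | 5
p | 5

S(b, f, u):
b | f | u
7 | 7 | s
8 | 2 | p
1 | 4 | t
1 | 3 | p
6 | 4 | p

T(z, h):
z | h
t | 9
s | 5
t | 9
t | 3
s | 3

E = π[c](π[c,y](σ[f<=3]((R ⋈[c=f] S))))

σ filters on f, owned by the right side.
E' = π[c](π[c,y]((R ⋈[c=f] σ[f<=3](S))))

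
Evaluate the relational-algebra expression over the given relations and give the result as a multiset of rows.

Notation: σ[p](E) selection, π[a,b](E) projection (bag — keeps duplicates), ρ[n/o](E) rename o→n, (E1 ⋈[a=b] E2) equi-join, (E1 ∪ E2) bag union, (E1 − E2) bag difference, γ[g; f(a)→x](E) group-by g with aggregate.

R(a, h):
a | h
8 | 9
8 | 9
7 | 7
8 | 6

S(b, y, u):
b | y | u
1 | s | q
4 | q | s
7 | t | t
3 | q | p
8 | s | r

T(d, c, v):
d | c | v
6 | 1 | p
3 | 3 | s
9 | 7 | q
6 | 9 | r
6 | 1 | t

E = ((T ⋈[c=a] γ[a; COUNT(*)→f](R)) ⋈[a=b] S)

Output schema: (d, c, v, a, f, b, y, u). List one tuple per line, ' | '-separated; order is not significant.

Stepwise |·|:
  T → 5
  R → 4
  γ[a; COUNT(*)→f](R) → 2
  (T ⋈[c=a] γ[a; COUNT(*)→f](R)) → 1
  S → 5
  ((T ⋈[c=a] γ[a; COUNT(*)→f](R)) ⋈[a=b] S) → 1

== RESULT ==
d | c | v | a | f | b | y | u
9 | 7 | q | 7 | 1 | 7 | t | t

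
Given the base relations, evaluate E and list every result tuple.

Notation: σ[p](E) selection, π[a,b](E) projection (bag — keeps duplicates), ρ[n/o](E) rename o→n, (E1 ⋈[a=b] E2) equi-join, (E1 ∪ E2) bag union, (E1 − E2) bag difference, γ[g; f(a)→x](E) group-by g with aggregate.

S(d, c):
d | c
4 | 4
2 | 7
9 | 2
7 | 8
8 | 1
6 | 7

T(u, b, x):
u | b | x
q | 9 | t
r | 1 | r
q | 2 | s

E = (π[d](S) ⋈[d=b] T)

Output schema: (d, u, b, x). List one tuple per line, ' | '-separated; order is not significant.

Subexpression sizes:
  S → 6
  π[d](S) → 6
  T → 3
  (π[d](S) ⋈[d=b] T) → 2

== RESULT ==
d | u | b | x
2 | q | 2 | s
9 | q | 9 | t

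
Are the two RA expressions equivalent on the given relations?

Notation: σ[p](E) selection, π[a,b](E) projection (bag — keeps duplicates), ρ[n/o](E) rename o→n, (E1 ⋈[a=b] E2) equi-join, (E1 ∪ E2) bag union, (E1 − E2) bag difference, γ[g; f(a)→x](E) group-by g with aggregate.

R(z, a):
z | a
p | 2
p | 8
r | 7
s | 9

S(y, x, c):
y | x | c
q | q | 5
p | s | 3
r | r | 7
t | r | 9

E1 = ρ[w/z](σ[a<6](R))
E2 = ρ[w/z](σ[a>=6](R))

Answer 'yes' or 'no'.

E1 subexpression sizes:
  R → 4
  σ[a<6](R) → 1
  ρ[w/z](σ[a<6](R)) → 1
E2 subexpression sizes:
  R → 4
  σ[a>=6](R) → 3
  ρ[w/z](σ[a>=6](R)) → 3

E1 result:
w | a
p | 2
E2 result:
w | a
p | 8
r | 7
s | 9
Witness: ('s', 9) appears 0× in E1 but 1× in E2.

no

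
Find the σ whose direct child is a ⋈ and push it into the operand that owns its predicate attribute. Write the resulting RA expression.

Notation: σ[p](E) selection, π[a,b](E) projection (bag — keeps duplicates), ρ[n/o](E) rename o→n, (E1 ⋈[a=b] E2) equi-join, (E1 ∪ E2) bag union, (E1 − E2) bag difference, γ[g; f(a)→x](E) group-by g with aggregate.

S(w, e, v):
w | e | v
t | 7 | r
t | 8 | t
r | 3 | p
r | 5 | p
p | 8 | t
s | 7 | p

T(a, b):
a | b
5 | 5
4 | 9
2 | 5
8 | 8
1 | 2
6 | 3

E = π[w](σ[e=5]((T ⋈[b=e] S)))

σ filters on e, owned by the right side.
E' = π[w]((T ⋈[b=e] σ[e=5](S)))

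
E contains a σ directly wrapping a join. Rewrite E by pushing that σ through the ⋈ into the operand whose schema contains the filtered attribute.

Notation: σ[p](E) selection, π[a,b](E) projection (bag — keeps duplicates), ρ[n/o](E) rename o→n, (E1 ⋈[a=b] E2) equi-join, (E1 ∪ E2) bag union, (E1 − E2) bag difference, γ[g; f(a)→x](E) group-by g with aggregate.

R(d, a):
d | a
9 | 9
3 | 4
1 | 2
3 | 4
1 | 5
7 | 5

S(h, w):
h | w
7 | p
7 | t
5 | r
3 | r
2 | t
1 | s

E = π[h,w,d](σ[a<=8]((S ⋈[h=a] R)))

σ filters on a, owned by the right side.
E' = π[h,w,d]((S ⋈[h=a] σ[a<=8](R)))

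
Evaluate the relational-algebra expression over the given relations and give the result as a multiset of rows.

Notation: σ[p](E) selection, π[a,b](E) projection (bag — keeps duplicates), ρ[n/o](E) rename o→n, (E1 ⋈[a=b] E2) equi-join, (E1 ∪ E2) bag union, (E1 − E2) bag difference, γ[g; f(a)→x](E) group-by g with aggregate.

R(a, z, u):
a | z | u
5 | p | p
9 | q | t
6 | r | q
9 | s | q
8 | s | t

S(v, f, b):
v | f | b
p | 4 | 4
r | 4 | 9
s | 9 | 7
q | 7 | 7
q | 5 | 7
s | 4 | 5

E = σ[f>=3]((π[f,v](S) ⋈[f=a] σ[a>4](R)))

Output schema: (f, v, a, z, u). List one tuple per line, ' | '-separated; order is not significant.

Row counts bottom-up:
  S → 6
  π[f,v](S) → 6
  R → 5
  σ[a>4](R) → 5
  (π[f,v](S) ⋈[f=a] σ[a>4](R)) → 3
  σ[f>=3]((π[f,v](S) ⋈[f=a] σ[a>4](R))) → 3

== RESULT ==
f | v | a | z | u
5 | q | 5 | p | p
9 | s | 9 | q | t
9 | s | 9 | s | q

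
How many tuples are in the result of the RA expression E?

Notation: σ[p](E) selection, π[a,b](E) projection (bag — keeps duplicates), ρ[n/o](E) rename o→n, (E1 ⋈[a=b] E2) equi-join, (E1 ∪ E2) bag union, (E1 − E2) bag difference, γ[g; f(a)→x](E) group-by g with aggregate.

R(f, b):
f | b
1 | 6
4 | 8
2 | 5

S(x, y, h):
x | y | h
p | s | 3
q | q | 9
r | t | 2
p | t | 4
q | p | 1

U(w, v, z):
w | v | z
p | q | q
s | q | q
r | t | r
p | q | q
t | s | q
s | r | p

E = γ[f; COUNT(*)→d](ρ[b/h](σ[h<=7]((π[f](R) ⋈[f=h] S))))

Subexpression sizes:
  R → 3
  π[f](R) → 3
  S → 5
  (π[f](R) ⋈[f=h] S) → 3
  σ[h<=7]((π[f](R) ⋈[f=h] S)) → 3
  ρ[b/h](σ[h<=7]((π[f](R) ⋈[f=h] S))) → 3
  γ[f; COUNT(*)→d](ρ[b/h](σ[h<=7]((π[f](R) ⋈[f=h] S)))) → 3

|E| = 3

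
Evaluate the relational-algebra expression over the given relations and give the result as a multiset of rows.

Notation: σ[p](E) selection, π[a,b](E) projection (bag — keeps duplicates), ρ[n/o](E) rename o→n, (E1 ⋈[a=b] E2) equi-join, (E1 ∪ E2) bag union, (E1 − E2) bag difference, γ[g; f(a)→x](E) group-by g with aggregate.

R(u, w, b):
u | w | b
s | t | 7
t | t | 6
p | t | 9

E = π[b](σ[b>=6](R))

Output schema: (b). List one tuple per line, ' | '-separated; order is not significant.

Per-node cardinality:
  R → 3
  σ[b>=6](R) → 3
  π[b](σ[b>=6](R)) → 3

== RESULT ==
b
6
7
9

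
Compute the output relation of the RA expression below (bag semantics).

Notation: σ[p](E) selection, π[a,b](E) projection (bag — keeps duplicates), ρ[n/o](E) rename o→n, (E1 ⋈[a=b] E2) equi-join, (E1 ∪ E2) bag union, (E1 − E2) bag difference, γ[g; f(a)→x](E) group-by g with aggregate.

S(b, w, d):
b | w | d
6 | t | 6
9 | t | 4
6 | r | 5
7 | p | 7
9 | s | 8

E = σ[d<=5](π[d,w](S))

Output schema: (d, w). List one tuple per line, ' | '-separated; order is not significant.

Per-node cardinality:
  S → 5
  π[d,w](S) → 5
  σ[d<=5](π[d,w](S)) → 2

== RESULT ==
d | w
4 | t
5 | r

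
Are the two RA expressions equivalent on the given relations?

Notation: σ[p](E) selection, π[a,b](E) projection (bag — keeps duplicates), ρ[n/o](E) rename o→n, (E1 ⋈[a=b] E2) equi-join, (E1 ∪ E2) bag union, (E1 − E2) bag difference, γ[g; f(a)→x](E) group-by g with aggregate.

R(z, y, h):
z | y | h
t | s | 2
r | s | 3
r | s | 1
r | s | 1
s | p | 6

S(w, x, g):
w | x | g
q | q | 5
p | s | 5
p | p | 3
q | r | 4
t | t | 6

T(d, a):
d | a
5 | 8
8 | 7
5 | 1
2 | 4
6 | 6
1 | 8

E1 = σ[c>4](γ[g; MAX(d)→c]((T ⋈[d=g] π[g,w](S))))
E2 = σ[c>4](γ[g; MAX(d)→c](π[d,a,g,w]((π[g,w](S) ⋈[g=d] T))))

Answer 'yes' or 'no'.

E1 stepwise |·|:
  T → 6
  S → 5
  π[g,w](S) → 5
  (T ⋈[d=g] π[g,w](S)) → 5
  γ[g; MAX(d)→c]((T ⋈[d=g] π[g,w](S))) → 2
  σ[c>4](γ[g; MAX(d)→c]((T ⋈[d=g] π[g,w](S)))) → 2
E2 stepwise |·|:
  S → 5
  π[g,w](S) → 5
  T → 6
  (π[g,w](S) ⋈[g=d] T) → 5
  π[d,a,g,w]((π[g,w](S) ⋈[g=d] T)) → 5
  γ[g; MAX(d)→c](π[d,a,g,w]((π[g,w](S) ⋈[g=d] T))) → 2
  σ[c>4](γ[g; MAX(d)→c](π[d,a,g,w]((π[g,w](S) ⋈[g=d] T)))) → 2

E1 and E2 produce the same multiset:
g | c
5 | 5
6 | 6

yes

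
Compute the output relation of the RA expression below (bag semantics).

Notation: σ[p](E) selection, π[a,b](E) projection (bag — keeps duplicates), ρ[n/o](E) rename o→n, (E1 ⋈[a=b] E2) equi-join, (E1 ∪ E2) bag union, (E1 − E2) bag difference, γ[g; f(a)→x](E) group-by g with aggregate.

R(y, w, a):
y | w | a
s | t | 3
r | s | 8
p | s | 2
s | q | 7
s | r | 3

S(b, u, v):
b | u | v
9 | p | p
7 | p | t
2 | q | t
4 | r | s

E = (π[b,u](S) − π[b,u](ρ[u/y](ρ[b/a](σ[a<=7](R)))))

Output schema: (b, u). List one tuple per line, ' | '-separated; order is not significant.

Stepwise |·|:
  S → 4
  π[b,u](S) → 4
  R → 5
  σ[a<=7](R) → 4
  ρ[b/a](σ[a<=7](R)) → 4
  ρ[u/y](ρ[b/a](σ[a<=7](R))) → 4
  π[b,u](ρ[u/y](ρ[b/a](σ[a<=7](R)))) → 4
  (π[b,u](S) − π[b,u](ρ[u/y](ρ[b/a](σ[a<=7](R))))) → 4

== RESULT ==
b | u
2 | q
4 | r
7 | p
9 | p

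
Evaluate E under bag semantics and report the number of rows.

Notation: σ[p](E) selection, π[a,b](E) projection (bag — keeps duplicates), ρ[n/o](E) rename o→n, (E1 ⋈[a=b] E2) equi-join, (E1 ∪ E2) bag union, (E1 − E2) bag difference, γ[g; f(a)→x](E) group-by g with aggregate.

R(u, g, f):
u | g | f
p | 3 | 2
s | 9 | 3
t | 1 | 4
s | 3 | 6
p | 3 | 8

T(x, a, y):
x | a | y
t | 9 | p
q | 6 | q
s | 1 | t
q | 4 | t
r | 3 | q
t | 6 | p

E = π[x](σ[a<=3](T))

Subexpression sizes:
  T → 6
  σ[a<=3](T) → 2
  π[x](σ[a<=3](T)) → 2

|E| = 2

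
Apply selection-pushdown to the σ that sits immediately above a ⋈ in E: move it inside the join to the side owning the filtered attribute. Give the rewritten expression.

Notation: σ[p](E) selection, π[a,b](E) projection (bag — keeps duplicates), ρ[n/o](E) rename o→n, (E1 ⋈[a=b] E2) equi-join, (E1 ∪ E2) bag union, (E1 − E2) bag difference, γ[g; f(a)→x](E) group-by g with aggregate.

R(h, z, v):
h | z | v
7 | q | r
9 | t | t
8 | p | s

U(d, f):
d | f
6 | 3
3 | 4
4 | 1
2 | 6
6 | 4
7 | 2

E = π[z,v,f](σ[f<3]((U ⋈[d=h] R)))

σ filters on f, owned by the left side.
E' = π[z,v,f]((σ[f<3](U) ⋈[d=h] R))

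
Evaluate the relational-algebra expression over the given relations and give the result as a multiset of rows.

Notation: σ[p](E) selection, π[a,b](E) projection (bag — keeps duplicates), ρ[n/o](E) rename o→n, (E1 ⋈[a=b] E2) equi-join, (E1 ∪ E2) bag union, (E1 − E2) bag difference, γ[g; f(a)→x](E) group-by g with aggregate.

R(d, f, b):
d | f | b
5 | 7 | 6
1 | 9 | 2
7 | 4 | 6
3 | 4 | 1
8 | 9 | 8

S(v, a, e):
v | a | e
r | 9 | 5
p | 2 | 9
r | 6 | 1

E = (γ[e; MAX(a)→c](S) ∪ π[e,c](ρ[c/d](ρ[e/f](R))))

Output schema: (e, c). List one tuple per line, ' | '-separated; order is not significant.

Per-node cardinality:
  S → 3
  γ[e; MAX(a)→c](S) → 3
  R → 5
  ρ[e/f](R) → 5
  ρ[c/d](ρ[e/f](R)) → 5
  π[e,c](ρ[c/d](ρ[e/f](R))) → 5
  (γ[e; MAX(a)→c](S) ∪ π[e,c](ρ[c/d](ρ[e/f](R)))) → 8

== RESULT ==
e | c
1 | 6
4 | 3
4 | 7
5 | 9
7 | 5
9 | 1
9 | 2
9 | 8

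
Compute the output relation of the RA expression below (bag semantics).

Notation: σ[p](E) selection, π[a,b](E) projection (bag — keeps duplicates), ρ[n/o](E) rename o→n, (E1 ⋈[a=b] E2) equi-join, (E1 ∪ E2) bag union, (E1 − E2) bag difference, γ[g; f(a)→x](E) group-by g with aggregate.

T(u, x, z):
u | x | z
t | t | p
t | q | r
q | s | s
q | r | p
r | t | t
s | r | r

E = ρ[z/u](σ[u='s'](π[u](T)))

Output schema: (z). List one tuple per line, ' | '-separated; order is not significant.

Per-node cardinality:
  T → 6
  π[u](T) → 6
  σ[u='s'](π[u](T)) → 1
  ρ[z/u](σ[u='s'](π[u](T))) → 1

== RESULT ==
z
s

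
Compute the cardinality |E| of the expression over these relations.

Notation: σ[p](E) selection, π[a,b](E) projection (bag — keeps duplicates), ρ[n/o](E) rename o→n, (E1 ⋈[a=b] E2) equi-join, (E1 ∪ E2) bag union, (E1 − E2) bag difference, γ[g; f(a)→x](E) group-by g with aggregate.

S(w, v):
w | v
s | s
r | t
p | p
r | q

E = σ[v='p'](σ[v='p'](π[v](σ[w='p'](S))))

Row counts bottom-up:
  S → 4
  σ[w='p'](S) → 1
  π[v](σ[w='p'](S)) → 1
  σ[v='p'](π[v](σ[w='p'](S))) → 1
  σ[v='p'](σ[v='p'](π[v](σ[w='p'](S)))) → 1

|E| = 1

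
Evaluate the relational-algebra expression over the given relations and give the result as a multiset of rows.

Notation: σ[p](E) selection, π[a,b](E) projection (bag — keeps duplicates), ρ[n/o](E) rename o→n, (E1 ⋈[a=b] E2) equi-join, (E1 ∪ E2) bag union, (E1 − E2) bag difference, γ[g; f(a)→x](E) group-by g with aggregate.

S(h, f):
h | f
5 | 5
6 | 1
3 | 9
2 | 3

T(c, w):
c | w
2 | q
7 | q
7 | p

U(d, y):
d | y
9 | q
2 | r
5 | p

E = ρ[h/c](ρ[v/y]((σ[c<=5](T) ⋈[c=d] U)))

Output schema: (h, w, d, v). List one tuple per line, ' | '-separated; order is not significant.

Per-node cardinality:
  T → 3
  σ[c<=5](T) → 1
  U → 3
  (σ[c<=5](T) ⋈[c=d] U) → 1
  ρ[v/y]((σ[c<=5](T) ⋈[c=d] U)) → 1
  ρ[h/c](ρ[v/y]((σ[c<=5](T) ⋈[c=d] U))) → 1

== RESULT ==
h | w | d | v
2 | q | 2 | r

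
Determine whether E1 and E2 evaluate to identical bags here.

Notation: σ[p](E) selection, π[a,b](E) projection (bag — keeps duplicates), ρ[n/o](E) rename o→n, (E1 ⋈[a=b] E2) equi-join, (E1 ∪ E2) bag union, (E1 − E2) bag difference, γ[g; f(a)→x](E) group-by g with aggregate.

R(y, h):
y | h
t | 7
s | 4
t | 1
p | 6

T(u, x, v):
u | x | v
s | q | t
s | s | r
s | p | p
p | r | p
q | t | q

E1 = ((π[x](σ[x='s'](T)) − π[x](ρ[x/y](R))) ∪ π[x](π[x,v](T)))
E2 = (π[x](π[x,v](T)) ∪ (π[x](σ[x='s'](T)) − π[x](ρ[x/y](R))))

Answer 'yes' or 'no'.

E1 row counts bottom-up:
  T → 5
  σ[x='s'](T) → 1
  π[x](σ[x='s'](T)) → 1
  R → 4
  ρ[x/y](R) → 4
  π[x](ρ[x/y](R)) → 4
  (π[x](σ[x='s'](T)) − π[x](ρ[x/y](R))) → 0
  T → 5
  π[x,v](T) → 5
  π[x](π[x,v](T)) → 5
  ((π[x](σ[x='s'](T)) − π[x](ρ[x/y](R))) ∪ π[x](π[x,v](T))) → 5
E2 row counts bottom-up:
  T → 5
  π[x,v](T) → 5
  π[x](π[x,v](T)) → 5
  T → 5
  σ[x='s'](T) → 1
  π[x](σ[x='s'](T)) → 1
  R → 4
  ρ[x/y](R) → 4
  π[x](ρ[x/y](R)) → 4
  (π[x](σ[x='s'](T)) − π[x](ρ[x/y](R))) → 0
  (π[x](π[x,v](T)) ∪ (π[x](σ[x='s'](T)) − π[x](ρ[x/y](R)))) → 5

E1 and E2 produce the same multiset:
x
p
q
r
s
t

yes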